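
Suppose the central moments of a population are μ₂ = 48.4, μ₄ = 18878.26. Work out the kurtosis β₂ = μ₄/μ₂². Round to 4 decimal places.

μ₂² = 48.4² = 2342.56000
μ₄/μ₂² = 18878.26 / 2342.56000 = 8.05882
β₂ ≈ 8.0588

8.0588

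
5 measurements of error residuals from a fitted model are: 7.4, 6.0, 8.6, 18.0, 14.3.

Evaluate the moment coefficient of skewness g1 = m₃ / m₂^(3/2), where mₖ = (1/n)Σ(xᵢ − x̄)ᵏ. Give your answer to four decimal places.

0.5031

x̄ = (7.4 + 6.0 + 8.6 + 18.0 + 14.3) / 5 = 10.8600
deviations (xᵢ − x̄): -3.4600, -4.8600, -2.2600, 7.1400, 3.4400
Σ(xᵢ − x̄)² = 103.5120 ⇒ m₂ = 103.5120/5 = 20.70240
Σ(xᵢ − x̄)³ = 236.9458 ⇒ m₃ = 236.9458/5 = 47.38915
m₂^(3/2) = 20.70240^(1.5) = 94.19569
g1 = m₃ / m₂^(3/2) = 47.38915 / 94.19569 ≈ 0.5031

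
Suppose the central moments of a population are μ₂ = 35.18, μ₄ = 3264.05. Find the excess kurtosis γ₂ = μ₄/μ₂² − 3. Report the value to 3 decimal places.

-0.363

μ₂² = 35.18² = 1237.63240
μ₄/μ₂² = 3264.05 / 1237.63240 = 2.63733
γ₂ = 2.63733 − 3 ≈ -0.363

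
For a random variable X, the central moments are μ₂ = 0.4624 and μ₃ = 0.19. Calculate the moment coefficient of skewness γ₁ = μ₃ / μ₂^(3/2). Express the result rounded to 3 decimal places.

σ = √μ₂ = √0.4624 = 0.68000
σ³ = μ₂^(3/2) = 0.31443
γ₁ = μ₃/σ³ = 0.19 / 0.31443 ≈ 0.604

0.604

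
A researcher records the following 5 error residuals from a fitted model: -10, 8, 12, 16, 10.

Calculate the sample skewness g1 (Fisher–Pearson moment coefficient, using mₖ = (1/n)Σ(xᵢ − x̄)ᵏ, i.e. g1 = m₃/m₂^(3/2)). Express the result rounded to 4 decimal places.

-1.1734

x̄ = (-10 + 8 + 12 + 16 + 10) / 5 = 7.2000
deviations (xᵢ − x̄): -17.2000, 0.8000, 4.8000, 8.8000, 2.8000
Σ(xᵢ − x̄)² = 404.8000 ⇒ m₂ = 404.8000/5 = 80.96000
Σ(xᵢ − x̄)³ = -4273.9200 ⇒ m₃ = -4273.9200/5 = -854.78400
m₂^(3/2) = 80.96000^(1.5) = 728.46007
g1 = m₃ / m₂^(3/2) = -854.78400 / 728.46007 ≈ -1.1734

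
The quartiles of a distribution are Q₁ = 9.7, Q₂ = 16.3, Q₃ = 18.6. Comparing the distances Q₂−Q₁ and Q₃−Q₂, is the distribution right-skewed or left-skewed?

Q₂ − Q₁ = 6.6;  Q₃ − Q₂ = 2.3
Q₂ − Q₁ > Q₃ − Q₂ ⇒ the lower half is more spread out ⇒ left-skewed.

left-skewed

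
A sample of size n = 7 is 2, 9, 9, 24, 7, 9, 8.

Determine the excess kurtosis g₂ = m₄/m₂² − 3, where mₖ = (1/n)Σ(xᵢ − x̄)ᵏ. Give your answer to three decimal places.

x̄ = 9.7143
Σ(xᵢ − x̄)² = 275.4286 ⇒ m₂ = 39.34694
Σ(xᵢ − x̄)⁴ = 45254.4723 ⇒ m₄ = 6464.92461
m₂² = 1548.18159
g₂ = m₄/m₂² − 3 = 4.17582 − 3 ≈ 1.176

1.176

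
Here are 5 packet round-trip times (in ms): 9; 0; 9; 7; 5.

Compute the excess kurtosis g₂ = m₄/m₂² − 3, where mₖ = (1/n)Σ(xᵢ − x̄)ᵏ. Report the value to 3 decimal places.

-0.672

x̄ = 6.0000
Σ(xᵢ − x̄)² = 56.0000 ⇒ m₂ = 11.20000
Σ(xᵢ − x̄)⁴ = 1460.0000 ⇒ m₄ = 292.00000
m₂² = 125.44000
g₂ = m₄/m₂² − 3 = 2.32781 − 3 ≈ -0.672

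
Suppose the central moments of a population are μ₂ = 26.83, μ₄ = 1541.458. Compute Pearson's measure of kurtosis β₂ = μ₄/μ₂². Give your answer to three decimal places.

μ₂² = 26.83² = 719.84890
μ₄/μ₂² = 1541.458 / 719.84890 = 2.14136
β₂ ≈ 2.141

2.141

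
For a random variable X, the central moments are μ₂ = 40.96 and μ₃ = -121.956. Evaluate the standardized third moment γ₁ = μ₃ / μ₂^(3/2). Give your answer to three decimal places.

σ = √μ₂ = √40.96 = 6.40000
σ³ = μ₂^(3/2) = 262.14400
γ₁ = μ₃/σ³ = -121.956 / 262.14400 ≈ -0.465

-0.465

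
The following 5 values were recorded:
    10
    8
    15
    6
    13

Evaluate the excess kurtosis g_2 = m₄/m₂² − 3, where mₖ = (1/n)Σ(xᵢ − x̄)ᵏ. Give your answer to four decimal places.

-1.4075

x̄ = 10.4000
Σ(xᵢ − x̄)² = 53.2000 ⇒ m₂ = 10.64000
Σ(xᵢ − x̄)⁴ = 901.4560 ⇒ m₄ = 180.29120
m₂² = 113.20960
g_2 = m₄/m₂² − 3 = 1.59254 − 3 ≈ -1.4075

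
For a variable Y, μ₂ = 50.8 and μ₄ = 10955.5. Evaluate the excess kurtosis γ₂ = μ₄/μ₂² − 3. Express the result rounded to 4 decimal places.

μ₂² = 50.8² = 2580.64000
μ₄/μ₂² = 10955.5 / 2580.64000 = 4.24526
γ₂ = 4.24526 − 3 ≈ 1.2453

1.2453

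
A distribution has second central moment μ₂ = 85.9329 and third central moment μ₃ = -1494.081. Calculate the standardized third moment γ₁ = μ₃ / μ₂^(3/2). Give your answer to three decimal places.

-1.876

σ = √μ₂ = √85.9329 = 9.27000
σ³ = μ₂^(3/2) = 796.59798
γ₁ = μ₃/σ³ = -1494.081 / 796.59798 ≈ -1.876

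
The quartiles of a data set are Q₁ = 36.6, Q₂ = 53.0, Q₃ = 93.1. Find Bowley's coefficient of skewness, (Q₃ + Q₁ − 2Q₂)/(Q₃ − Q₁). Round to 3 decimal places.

0.419

numerator: Q₃ + Q₁ − 2Q₂ = 93.1 + 36.6 − 2×53.0 = 23.7000
denominator: Q₃ − Q₁ = 93.1 − 36.6 = 56.5000
Bowley skewness = 23.7000 / 56.5000 ≈ 0.419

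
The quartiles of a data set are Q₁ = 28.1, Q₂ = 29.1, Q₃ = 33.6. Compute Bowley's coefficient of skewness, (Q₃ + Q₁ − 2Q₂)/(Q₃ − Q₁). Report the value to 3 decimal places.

numerator: Q₃ + Q₁ − 2Q₂ = 33.6 + 28.1 − 2×29.1 = 3.5000
denominator: Q₃ − Q₁ = 33.6 − 28.1 = 5.5000
Bowley skewness = 3.5000 / 5.5000 ≈ 0.636

0.636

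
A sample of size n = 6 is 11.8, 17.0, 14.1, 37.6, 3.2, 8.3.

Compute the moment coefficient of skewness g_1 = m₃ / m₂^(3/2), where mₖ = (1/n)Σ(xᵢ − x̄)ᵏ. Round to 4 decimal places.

x̄ = (11.8 + 17.0 + 14.1 + 37.6 + 3.2 + 8.3) / 6 = 15.3333
deviations (xᵢ − x̄): -3.5333, 1.6667, -1.2333, 22.2667, -12.1333, -7.0333
Σ(xᵢ − x̄)² = 709.2733 ⇒ m₂ = 709.2733/6 = 118.21222
Σ(xᵢ − x̄)³ = 8864.3884 ⇒ m₃ = 8864.3884/6 = 1477.39807
m₂^(3/2) = 118.21222^(1.5) = 1285.26764
g_1 = m₃ / m₂^(3/2) = 1477.39807 / 1285.26764 ≈ 1.1495

1.1495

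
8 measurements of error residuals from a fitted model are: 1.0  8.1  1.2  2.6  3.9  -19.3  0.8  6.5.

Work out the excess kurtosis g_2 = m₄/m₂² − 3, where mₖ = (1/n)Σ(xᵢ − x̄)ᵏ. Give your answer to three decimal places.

2.111

x̄ = 0.6000
Σ(xᵢ − x̄)² = 502.5200 ⇒ m₂ = 62.81500
Σ(xᵢ − x̄)⁴ = 161334.4676 ⇒ m₄ = 20166.80845
m₂² = 3945.72423
g_2 = m₄/m₂² − 3 = 5.11105 − 3 ≈ 2.111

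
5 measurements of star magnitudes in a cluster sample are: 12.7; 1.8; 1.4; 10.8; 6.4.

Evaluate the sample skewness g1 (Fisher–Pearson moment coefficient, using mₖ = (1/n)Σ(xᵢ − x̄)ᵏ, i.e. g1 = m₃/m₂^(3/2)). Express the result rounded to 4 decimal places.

0.0906

x̄ = (12.7 + 1.8 + 1.4 + 10.8 + 6.4) / 5 = 6.6200
deviations (xᵢ − x̄): 6.0800, -4.8200, -5.2200, 4.1800, -0.2200
Σ(xᵢ − x̄)² = 104.9680 ⇒ m₂ = 104.9680/5 = 20.99360
Σ(xᵢ − x̄)³ = 43.5629 ⇒ m₃ = 43.5629/5 = 8.71258
m₂^(3/2) = 20.99360^(1.5) = 96.19010
g1 = m₃ / m₂^(3/2) = 8.71258 / 96.19010 ≈ 0.0906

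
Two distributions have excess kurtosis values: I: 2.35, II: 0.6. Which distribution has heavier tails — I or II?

I

Higher excess kurtosis ⇒ heavier tails relative to the normal distribution.
2.35 vs 0.6: the larger is 2.35, so I has heavier tails.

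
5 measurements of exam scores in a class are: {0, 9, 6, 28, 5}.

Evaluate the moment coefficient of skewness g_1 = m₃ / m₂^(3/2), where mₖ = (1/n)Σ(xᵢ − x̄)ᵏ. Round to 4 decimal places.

1.1590

x̄ = (0 + 9 + 6 + 28 + 5) / 5 = 9.6000
deviations (xᵢ − x̄): -9.6000, -0.6000, -3.6000, 18.4000, -4.6000
Σ(xᵢ − x̄)² = 465.2000 ⇒ m₂ = 465.2000/5 = 93.04000
Σ(xᵢ − x̄)³ = 5200.5600 ⇒ m₃ = 5200.5600/5 = 1040.11200
m₂^(3/2) = 93.04000^(1.5) = 897.43820
g_1 = m₃ / m₂^(3/2) = 1040.11200 / 897.43820 ≈ 1.1590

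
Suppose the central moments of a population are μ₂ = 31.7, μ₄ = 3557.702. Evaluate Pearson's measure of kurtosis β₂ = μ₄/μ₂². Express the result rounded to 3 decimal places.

3.540

μ₂² = 31.7² = 1004.89000
μ₄/μ₂² = 3557.702 / 1004.89000 = 3.54039
β₂ ≈ 3.540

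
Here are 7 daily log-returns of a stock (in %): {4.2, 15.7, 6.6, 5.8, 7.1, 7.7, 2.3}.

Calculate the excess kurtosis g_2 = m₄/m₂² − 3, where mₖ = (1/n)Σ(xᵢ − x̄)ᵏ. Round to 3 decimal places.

x̄ = 7.0571
Σ(xᵢ − x̄)² = 107.6971 ⇒ m₂ = 15.38531
Σ(xᵢ − x̄)⁴ = 6161.4240 ⇒ m₄ = 880.20343
m₂² = 236.70764
g_2 = m₄/m₂² − 3 = 3.71853 − 3 ≈ 0.719

0.719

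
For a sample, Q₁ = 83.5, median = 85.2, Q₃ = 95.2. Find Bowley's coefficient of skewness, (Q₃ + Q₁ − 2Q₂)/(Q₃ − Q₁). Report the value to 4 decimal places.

numerator: Q₃ + Q₁ − 2Q₂ = 95.2 + 83.5 − 2×85.2 = 8.3000
denominator: Q₃ − Q₁ = 95.2 − 83.5 = 11.7000
Bowley skewness = 8.3000 / 11.7000 ≈ 0.7094

0.7094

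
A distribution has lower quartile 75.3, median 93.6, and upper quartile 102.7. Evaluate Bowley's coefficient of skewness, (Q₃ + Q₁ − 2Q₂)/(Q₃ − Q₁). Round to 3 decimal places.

numerator: Q₃ + Q₁ − 2Q₂ = 102.7 + 75.3 − 2×93.6 = -9.2000
denominator: Q₃ − Q₁ = 102.7 − 75.3 = 27.4000
Bowley skewness = -9.2000 / 27.4000 ≈ -0.336

-0.336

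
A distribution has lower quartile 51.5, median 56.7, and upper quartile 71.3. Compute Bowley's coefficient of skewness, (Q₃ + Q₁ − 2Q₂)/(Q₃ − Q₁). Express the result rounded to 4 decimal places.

numerator: Q₃ + Q₁ − 2Q₂ = 71.3 + 51.5 − 2×56.7 = 9.4000
denominator: Q₃ − Q₁ = 71.3 − 51.5 = 19.8000
Bowley skewness = 9.4000 / 19.8000 ≈ 0.4747

0.4747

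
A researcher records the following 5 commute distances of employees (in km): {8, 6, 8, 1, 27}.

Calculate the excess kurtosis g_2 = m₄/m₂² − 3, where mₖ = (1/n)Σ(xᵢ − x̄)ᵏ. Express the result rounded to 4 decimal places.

-0.0893

x̄ = 10.0000
Σ(xᵢ − x̄)² = 394.0000 ⇒ m₂ = 78.80000
Σ(xᵢ − x̄)⁴ = 90370.0000 ⇒ m₄ = 18074.00000
m₂² = 6209.44000
g_2 = m₄/m₂² − 3 = 2.91073 − 3 ≈ -0.0893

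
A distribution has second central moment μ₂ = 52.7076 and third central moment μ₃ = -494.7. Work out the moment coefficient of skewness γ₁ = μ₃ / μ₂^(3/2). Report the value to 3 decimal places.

-1.293

σ = √μ₂ = √52.7076 = 7.26000
σ³ = μ₂^(3/2) = 382.65718
γ₁ = μ₃/σ³ = -494.7 / 382.65718 ≈ -1.293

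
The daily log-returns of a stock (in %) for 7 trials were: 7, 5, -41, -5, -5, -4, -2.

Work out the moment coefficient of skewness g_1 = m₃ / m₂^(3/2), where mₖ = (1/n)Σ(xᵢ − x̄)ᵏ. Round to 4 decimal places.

-1.6397

x̄ = (7 + 5 - 41 - 5 - 5 - 4 - 2) / 7 = -6.4286
deviations (xᵢ − x̄): 13.4286, 11.4286, -34.5714, 1.4286, 1.4286, 2.4286, 4.4286
Σ(xᵢ − x̄)² = 1535.7143 ⇒ m₂ = 1535.7143/7 = 219.38776
Σ(xᵢ − x̄)³ = -37297.9592 ⇒ m₃ = -37297.9592/7 = -5328.27988
m₂^(3/2) = 219.38776^(1.5) = 3249.51523
g_1 = m₃ / m₂^(3/2) = -5328.27988 / 3249.51523 ≈ -1.6397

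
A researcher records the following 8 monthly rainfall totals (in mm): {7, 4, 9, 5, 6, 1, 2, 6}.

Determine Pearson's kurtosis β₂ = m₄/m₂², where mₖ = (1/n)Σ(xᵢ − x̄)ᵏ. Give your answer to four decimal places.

x̄ = 5.0000
Σ(xᵢ − x̄)² = 48.0000 ⇒ m₂ = 6.00000
Σ(xᵢ − x̄)⁴ = 612.0000 ⇒ m₄ = 76.50000
m₂² = 36.00000
β₂ = m₄/m₂² = 76.50000 / 36.00000 ≈ 2.1250

2.1250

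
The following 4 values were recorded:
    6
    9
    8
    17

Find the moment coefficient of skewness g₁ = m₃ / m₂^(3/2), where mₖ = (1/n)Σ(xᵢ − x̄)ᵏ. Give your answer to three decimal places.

x̄ = (6 + 9 + 8 + 17) / 4 = 10.0000
deviations (xᵢ − x̄): -4.0000, -1.0000, -2.0000, 7.0000
Σ(xᵢ − x̄)² = 70.0000 ⇒ m₂ = 70.0000/4 = 17.50000
Σ(xᵢ − x̄)³ = 270.0000 ⇒ m₃ = 270.0000/4 = 67.50000
m₂^(3/2) = 17.50000^(1.5) = 73.20775
g₁ = m₃ / m₂^(3/2) = 67.50000 / 73.20775 ≈ 0.922

0.922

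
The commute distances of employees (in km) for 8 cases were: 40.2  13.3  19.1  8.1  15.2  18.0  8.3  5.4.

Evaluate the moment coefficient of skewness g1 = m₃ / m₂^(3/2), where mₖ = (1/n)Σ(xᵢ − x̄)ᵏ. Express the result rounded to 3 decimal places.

x̄ = (40.2 + 13.3 + 19.1 + 8.1 + 15.2 + 18.0 + 8.3 + 5.4) / 8 = 15.9500
deviations (xᵢ − x̄): 24.2500, -2.6500, 3.1500, -7.8500, -0.7500, 2.0500, -7.6500, -10.5500
Σ(xᵢ − x̄)² = 841.2200 ⇒ m₂ = 841.2200/8 = 105.15250
Σ(xᵢ − x̄)³ = 12175.6800 ⇒ m₃ = 12175.6800/8 = 1521.96000
m₂^(3/2) = 105.15250^(1.5) = 1078.27467
g1 = m₃ / m₂^(3/2) = 1521.96000 / 1078.27467 ≈ 1.411

1.411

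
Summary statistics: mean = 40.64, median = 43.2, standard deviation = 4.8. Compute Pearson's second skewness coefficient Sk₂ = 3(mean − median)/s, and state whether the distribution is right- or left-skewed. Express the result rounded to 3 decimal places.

-1.600, left-skewed

Sk₂ = 3(40.64 − 43.2) / 4.8 = 3 × -2.5600 / 4.8
    = -7.6800 / 4.8 ≈ -1.600
Sk₂ < 0 ⇒ mean < median ⇒ left-skewed (negative skew).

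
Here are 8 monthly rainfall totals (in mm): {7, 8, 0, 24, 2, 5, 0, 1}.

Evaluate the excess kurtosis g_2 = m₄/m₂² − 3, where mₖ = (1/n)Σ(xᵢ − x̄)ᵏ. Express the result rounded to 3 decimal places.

1.532

x̄ = 5.8750
Σ(xᵢ − x̄)² = 442.8750 ⇒ m₂ = 55.35938
Σ(xᵢ − x̄)⁴ = 111118.0254 ⇒ m₄ = 13889.75317
m₂² = 3064.66040
g_2 = m₄/m₂² − 3 = 4.53223 − 3 ≈ 1.532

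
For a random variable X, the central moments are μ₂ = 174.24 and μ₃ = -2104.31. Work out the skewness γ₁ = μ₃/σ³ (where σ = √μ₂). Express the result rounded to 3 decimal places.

σ = √μ₂ = √174.24 = 13.20000
σ³ = μ₂^(3/2) = 2299.96800
γ₁ = μ₃/σ³ = -2104.31 / 2299.96800 ≈ -0.915

-0.915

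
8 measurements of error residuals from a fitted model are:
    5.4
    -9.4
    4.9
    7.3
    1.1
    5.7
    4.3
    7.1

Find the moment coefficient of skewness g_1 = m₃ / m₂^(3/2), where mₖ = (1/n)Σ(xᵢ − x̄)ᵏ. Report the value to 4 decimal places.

-1.7732

x̄ = (5.4 - 9.4 + 4.9 + 7.3 + 1.1 + 5.7 + 4.3 + 7.1) / 8 = 3.3000
deviations (xᵢ − x̄): 2.1000, -12.7000, 1.6000, 4.0000, -2.2000, 2.4000, 1.0000, 3.8000
Σ(xᵢ − x̄)² = 210.3000 ⇒ m₂ = 210.3000/8 = 26.28750
Σ(xᵢ − x̄)³ = -1911.9780 ⇒ m₃ = -1911.9780/8 = -238.99725
m₂^(3/2) = 26.28750^(1.5) = 134.77953
g_1 = m₃ / m₂^(3/2) = -238.99725 / 134.77953 ≈ -1.7732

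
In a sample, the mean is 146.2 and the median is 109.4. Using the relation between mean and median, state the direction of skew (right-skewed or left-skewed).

mean − median = 146.2 − 109.4 = 36.8
mean > median ⇒ the longer tail is on the right ⇒ right-skewed (positively skewed).

right-skewed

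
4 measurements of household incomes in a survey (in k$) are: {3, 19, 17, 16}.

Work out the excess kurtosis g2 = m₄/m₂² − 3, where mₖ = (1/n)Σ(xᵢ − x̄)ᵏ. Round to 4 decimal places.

-0.7380

x̄ = 13.7500
Σ(xᵢ − x̄)² = 158.7500 ⇒ m₂ = 39.68750
Σ(xᵢ − x̄)⁴ = 14251.5781 ⇒ m₄ = 3562.89453
m₂² = 1575.09766
g2 = m₄/m₂² − 3 = 2.26202 − 3 ≈ -0.7380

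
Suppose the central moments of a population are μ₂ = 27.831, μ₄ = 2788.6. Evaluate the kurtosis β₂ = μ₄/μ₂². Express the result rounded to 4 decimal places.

μ₂² = 27.831² = 774.56456
μ₄/μ₂² = 2788.6 / 774.56456 = 3.60022
β₂ ≈ 3.6002

3.6002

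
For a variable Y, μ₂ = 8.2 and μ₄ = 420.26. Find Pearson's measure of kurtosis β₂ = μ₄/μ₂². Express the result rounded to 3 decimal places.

6.250

μ₂² = 8.2² = 67.24000
μ₄/μ₂² = 420.26 / 67.24000 = 6.25015
β₂ ≈ 6.250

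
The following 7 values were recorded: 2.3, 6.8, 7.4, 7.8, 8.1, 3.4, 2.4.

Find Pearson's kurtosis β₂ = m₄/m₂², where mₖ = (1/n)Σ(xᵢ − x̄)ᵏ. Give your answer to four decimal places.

1.2178

x̄ = 5.4571
Σ(xᵢ − x̄)² = 41.5971 ⇒ m₂ = 5.94245
Σ(xᵢ − x̄)⁴ = 301.0254 ⇒ m₄ = 43.00364
m₂² = 35.31270
β₂ = m₄/m₂² = 43.00364 / 35.31270 ≈ 1.2178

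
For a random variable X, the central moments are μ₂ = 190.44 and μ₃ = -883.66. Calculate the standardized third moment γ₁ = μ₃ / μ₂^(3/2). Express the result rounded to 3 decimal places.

-0.336

σ = √μ₂ = √190.44 = 13.80000
σ³ = μ₂^(3/2) = 2628.07200
γ₁ = μ₃/σ³ = -883.66 / 2628.07200 ≈ -0.336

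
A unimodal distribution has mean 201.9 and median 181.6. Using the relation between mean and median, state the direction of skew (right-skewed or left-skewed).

right-skewed

mean − median = 201.9 − 181.6 = 20.3
mean > median ⇒ the longer tail is on the right ⇒ right-skewed (positively skewed).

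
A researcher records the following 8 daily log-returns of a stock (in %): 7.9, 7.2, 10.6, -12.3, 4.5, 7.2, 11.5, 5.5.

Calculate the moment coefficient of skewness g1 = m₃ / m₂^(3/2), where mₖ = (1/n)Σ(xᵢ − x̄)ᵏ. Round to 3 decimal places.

x̄ = (7.9 + 7.2 + 10.6 - 12.3 + 4.5 + 7.2 + 11.5 + 5.5) / 8 = 5.2625
deviations (xᵢ − x̄): 2.6375, 1.9375, 5.3375, -17.5625, -0.7625, 1.9375, 6.2375, 0.2375
Σ(xᵢ − x̄)² = 390.9387 ⇒ m₂ = 390.9387/8 = 48.86734
Σ(xᵢ − x̄)³ = -4989.8000 ⇒ m₃ = -4989.8000/8 = -623.72500
m₂^(3/2) = 48.86734^(1.5) = 341.60805
g1 = m₃ / m₂^(3/2) = -623.72500 / 341.60805 ≈ -1.826

-1.826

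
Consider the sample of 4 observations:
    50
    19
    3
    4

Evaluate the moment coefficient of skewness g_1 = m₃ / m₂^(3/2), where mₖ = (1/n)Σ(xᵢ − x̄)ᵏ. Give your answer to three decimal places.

0.815

x̄ = (50 + 19 + 3 + 4) / 4 = 19.0000
deviations (xᵢ − x̄): 31.0000, 0.0000, -16.0000, -15.0000
Σ(xᵢ − x̄)² = 1442.0000 ⇒ m₂ = 1442.0000/4 = 360.50000
Σ(xᵢ − x̄)³ = 22320.0000 ⇒ m₃ = 22320.0000/4 = 5580.00000
m₂^(3/2) = 360.50000^(1.5) = 6844.75494
g_1 = m₃ / m₂^(3/2) = 5580.00000 / 6844.75494 ≈ 0.815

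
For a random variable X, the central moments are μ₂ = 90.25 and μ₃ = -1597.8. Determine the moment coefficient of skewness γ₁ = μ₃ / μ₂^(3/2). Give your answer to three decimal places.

-1.864

σ = √μ₂ = √90.25 = 9.50000
σ³ = μ₂^(3/2) = 857.37500
γ₁ = μ₃/σ³ = -1597.8 / 857.37500 ≈ -1.864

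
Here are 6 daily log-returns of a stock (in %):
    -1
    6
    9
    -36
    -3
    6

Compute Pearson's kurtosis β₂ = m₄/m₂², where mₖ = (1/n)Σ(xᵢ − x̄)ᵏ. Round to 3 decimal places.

3.674

x̄ = -3.1667
Σ(xᵢ − x̄)² = 1398.8333 ⇒ m₂ = 233.13889
Σ(xᵢ − x̄)⁴ = 1198199.4861 ⇒ m₄ = 199699.91435
m₂² = 54353.74151
β₂ = m₄/m₂² = 199699.91435 / 54353.74151 ≈ 3.674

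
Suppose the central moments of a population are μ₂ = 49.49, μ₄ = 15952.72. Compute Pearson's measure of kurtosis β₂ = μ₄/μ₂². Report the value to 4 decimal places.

μ₂² = 49.49² = 2449.26010
μ₄/μ₂² = 15952.72 / 2449.26010 = 6.51328
β₂ ≈ 6.5133

6.5133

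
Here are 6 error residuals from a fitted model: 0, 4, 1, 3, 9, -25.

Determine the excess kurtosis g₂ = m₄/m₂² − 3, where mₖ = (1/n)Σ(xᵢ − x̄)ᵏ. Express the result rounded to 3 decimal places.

0.763

x̄ = -1.3333
Σ(xᵢ − x̄)² = 721.3333 ⇒ m₂ = 120.22222
Σ(xᵢ − x̄)⁴ = 326320.4444 ⇒ m₄ = 54386.74074
m₂² = 14453.38272
g₂ = m₄/m₂² − 3 = 3.76291 − 3 ≈ 0.763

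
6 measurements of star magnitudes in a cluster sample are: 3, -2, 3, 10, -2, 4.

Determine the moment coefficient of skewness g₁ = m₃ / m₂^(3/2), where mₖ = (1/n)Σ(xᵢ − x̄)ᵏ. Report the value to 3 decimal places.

0.479

x̄ = (3 - 2 + 3 + 10 - 2 + 4) / 6 = 2.6667
deviations (xᵢ − x̄): 0.3333, -4.6667, 0.3333, 7.3333, -4.6667, 1.3333
Σ(xᵢ − x̄)² = 99.3333 ⇒ m₂ = 99.3333/6 = 16.55556
Σ(xᵢ − x̄)³ = 193.5556 ⇒ m₃ = 193.5556/6 = 32.25926
m₂^(3/2) = 16.55556^(1.5) = 67.36210
g₁ = m₃ / m₂^(3/2) = 32.25926 / 67.36210 ≈ 0.479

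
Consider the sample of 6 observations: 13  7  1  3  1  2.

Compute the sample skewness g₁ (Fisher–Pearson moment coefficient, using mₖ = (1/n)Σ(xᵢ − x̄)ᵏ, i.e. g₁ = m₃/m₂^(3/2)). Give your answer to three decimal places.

1.092

x̄ = (13 + 7 + 1 + 3 + 1 + 2) / 6 = 4.5000
deviations (xᵢ − x̄): 8.5000, 2.5000, -3.5000, -1.5000, -3.5000, -2.5000
Σ(xᵢ − x̄)² = 111.5000 ⇒ m₂ = 111.5000/6 = 18.58333
Σ(xᵢ − x̄)³ = 525.0000 ⇒ m₃ = 525.0000/6 = 87.50000
m₂^(3/2) = 18.58333^(1.5) = 80.10976
g₁ = m₃ / m₂^(3/2) = 87.50000 / 80.10976 ≈ 1.092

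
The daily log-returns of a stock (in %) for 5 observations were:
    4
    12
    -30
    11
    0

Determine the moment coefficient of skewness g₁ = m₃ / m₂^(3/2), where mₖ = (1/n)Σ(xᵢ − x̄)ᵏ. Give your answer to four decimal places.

x̄ = (4 + 12 - 30 + 11 + 0) / 5 = -0.6000
deviations (xᵢ − x̄): 4.6000, 12.6000, -29.4000, 11.6000, 0.6000
Σ(xᵢ − x̄)² = 1179.2000 ⇒ m₂ = 1179.2000/5 = 235.84000
Σ(xᵢ − x̄)³ = -21753.3600 ⇒ m₃ = -21753.3600/5 = -4350.67200
m₂^(3/2) = 235.84000^(1.5) = 3621.81447
g₁ = m₃ / m₂^(3/2) = -4350.67200 / 3621.81447 ≈ -1.2012

-1.2012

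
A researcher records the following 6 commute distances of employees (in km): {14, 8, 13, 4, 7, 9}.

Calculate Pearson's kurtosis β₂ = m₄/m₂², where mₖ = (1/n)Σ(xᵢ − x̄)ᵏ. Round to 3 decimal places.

1.792

x̄ = 9.1667
Σ(xᵢ − x̄)² = 70.8333 ⇒ m₂ = 11.80556
Σ(xᵢ − x̄)⁴ = 1498.1528 ⇒ m₄ = 249.69213
m₂² = 139.37114
β₂ = m₄/m₂² = 249.69213 / 139.37114 ≈ 1.792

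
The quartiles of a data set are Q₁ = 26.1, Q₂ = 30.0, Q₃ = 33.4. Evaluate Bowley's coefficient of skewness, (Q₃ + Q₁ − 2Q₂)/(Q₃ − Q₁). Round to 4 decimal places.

numerator: Q₃ + Q₁ − 2Q₂ = 33.4 + 26.1 − 2×30.0 = -0.5000
denominator: Q₃ − Q₁ = 33.4 − 26.1 = 7.3000
Bowley skewness = -0.5000 / 7.3000 ≈ -0.0685

-0.0685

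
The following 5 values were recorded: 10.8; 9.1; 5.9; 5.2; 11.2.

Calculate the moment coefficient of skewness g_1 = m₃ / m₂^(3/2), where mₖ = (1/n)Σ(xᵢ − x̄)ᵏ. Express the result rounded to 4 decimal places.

-0.2109

x̄ = (10.8 + 9.1 + 5.9 + 5.2 + 11.2) / 5 = 8.4400
deviations (xᵢ − x̄): 2.3600, 0.6600, -2.5400, -3.2400, 2.7600
Σ(xᵢ − x̄)² = 30.5720 ⇒ m₂ = 30.5720/5 = 6.11440
Σ(xᵢ − x̄)³ = -15.9430 ⇒ m₃ = -15.9430/5 = -3.18859
m₂^(3/2) = 6.11440^(1.5) = 15.11927
g_1 = m₃ / m₂^(3/2) = -3.18859 / 15.11927 ≈ -0.2109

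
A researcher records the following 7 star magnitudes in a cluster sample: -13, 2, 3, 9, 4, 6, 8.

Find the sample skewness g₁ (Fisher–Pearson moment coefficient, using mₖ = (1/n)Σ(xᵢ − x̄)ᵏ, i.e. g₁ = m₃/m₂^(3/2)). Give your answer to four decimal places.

x̄ = (-13 + 2 + 3 + 9 + 4 + 6 + 8) / 7 = 2.7143
deviations (xᵢ − x̄): -15.7143, -0.7143, 0.2857, 6.2857, 1.2857, 3.2857, 5.2857
Σ(xᵢ − x̄)² = 327.4286 ⇒ m₂ = 327.4286/7 = 46.77551
Σ(xᵢ − x̄)³ = -3447.1837 ⇒ m₃ = -3447.1837/7 = -492.45481
m₂^(3/2) = 46.77551^(1.5) = 319.90999
g₁ = m₃ / m₂^(3/2) = -492.45481 / 319.90999 ≈ -1.5394

-1.5394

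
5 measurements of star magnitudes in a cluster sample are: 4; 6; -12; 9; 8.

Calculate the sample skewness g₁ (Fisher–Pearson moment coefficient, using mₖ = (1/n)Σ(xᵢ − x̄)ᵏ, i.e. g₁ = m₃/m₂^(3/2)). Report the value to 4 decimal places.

x̄ = (4 + 6 - 12 + 9 + 8) / 5 = 3.0000
deviations (xᵢ − x̄): 1.0000, 3.0000, -15.0000, 6.0000, 5.0000
Σ(xᵢ − x̄)² = 296.0000 ⇒ m₂ = 296.0000/5 = 59.20000
Σ(xᵢ − x̄)³ = -3006.0000 ⇒ m₃ = -3006.0000/5 = -601.20000
m₂^(3/2) = 59.20000^(1.5) = 455.49389
g₁ = m₃ / m₂^(3/2) = -601.20000 / 455.49389 ≈ -1.3199

-1.3199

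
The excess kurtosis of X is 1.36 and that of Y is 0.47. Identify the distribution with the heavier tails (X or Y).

Higher excess kurtosis ⇒ heavier tails relative to the normal distribution.
1.36 vs 0.47: the larger is 1.36, so X has heavier tails.

X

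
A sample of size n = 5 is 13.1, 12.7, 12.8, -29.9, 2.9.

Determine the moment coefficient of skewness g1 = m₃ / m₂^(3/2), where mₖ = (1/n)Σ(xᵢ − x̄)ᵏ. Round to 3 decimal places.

-1.316

x̄ = (13.1 + 12.7 + 12.8 - 29.9 + 2.9) / 5 = 2.3200
deviations (xᵢ − x̄): 10.7800, 10.3800, 10.4800, -32.2200, 0.5800
Σ(xᵢ − x̄)² = 1372.2480 ⇒ m₂ = 1372.2480/5 = 274.44960
Σ(xᵢ − x̄)³ = -29926.1659 ⇒ m₃ = -29926.1659/5 = -5985.23318
m₂^(3/2) = 274.44960^(1.5) = 4546.67491
g1 = m₃ / m₂^(3/2) = -5985.23318 / 4546.67491 ≈ -1.316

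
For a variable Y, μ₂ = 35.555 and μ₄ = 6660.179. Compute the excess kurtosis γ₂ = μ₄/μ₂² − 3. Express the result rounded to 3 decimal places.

μ₂² = 35.555² = 1264.15803
μ₄/μ₂² = 6660.179 / 1264.15803 = 5.26847
γ₂ = 5.26847 − 3 ≈ 2.268

2.268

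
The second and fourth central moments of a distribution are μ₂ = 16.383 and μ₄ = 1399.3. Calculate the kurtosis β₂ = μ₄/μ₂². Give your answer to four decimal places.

μ₂² = 16.383² = 268.40269
μ₄/μ₂² = 1399.3 / 268.40269 = 5.21344
β₂ ≈ 5.2134

5.2134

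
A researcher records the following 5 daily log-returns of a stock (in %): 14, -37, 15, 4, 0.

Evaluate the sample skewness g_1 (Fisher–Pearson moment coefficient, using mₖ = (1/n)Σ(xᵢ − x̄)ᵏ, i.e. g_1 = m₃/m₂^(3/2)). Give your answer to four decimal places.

x̄ = (14 - 37 + 15 + 4 + 0) / 5 = -0.8000
deviations (xᵢ − x̄): 14.8000, -36.2000, 15.8000, 4.8000, 0.8000
Σ(xᵢ − x̄)² = 1802.8000 ⇒ m₂ = 1802.8000/5 = 360.56000
Σ(xᵢ − x̄)³ = -40140.7200 ⇒ m₃ = -40140.7200/5 = -8028.14400
m₂^(3/2) = 360.56000^(1.5) = 6846.46382
g_1 = m₃ / m₂^(3/2) = -8028.14400 / 6846.46382 ≈ -1.1726

-1.1726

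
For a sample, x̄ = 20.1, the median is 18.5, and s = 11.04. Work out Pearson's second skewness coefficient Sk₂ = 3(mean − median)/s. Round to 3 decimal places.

Sk₂ = 3(20.1 − 18.5) / 11.04 = 3 × 1.6000 / 11.04
    = 4.8000 / 11.04 ≈ 0.435

0.435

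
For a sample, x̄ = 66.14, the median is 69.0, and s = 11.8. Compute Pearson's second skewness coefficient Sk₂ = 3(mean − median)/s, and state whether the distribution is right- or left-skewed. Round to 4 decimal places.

Sk₂ = 3(66.14 − 69.0) / 11.8 = 3 × -2.8600 / 11.8
    = -8.5800 / 11.8 ≈ -0.7271
Sk₂ < 0 ⇒ mean < median ⇒ left-skewed (negative skew).

-0.7271, left-skewed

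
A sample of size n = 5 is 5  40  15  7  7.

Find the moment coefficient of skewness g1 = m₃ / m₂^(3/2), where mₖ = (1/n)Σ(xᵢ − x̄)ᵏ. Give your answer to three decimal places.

x̄ = (5 + 40 + 15 + 7 + 7) / 5 = 14.8000
deviations (xᵢ − x̄): -9.8000, 25.2000, 0.2000, -7.8000, -7.8000
Σ(xᵢ − x̄)² = 852.8000 ⇒ m₂ = 852.8000/5 = 170.56000
Σ(xᵢ − x̄)³ = 14112.7200 ⇒ m₃ = 14112.7200/5 = 2822.54400
m₂^(3/2) = 170.56000^(1.5) = 2227.49009
g1 = m₃ / m₂^(3/2) = 2822.54400 / 2227.49009 ≈ 1.267

1.267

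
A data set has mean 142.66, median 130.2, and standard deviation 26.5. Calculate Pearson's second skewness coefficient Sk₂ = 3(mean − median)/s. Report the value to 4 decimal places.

1.4106

Sk₂ = 3(142.66 − 130.2) / 26.5 = 3 × 12.4600 / 26.5
    = 37.3800 / 26.5 ≈ 1.4106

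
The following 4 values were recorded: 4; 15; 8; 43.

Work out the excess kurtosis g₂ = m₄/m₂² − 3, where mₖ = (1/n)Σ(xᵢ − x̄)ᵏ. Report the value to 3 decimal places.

-0.848

x̄ = 17.5000
Σ(xᵢ − x̄)² = 929.0000 ⇒ m₂ = 232.25000
Σ(xᵢ − x̄)⁴ = 464224.2500 ⇒ m₄ = 116056.06250
m₂² = 53940.06250
g₂ = m₄/m₂² − 3 = 2.15157 − 3 ≈ -0.848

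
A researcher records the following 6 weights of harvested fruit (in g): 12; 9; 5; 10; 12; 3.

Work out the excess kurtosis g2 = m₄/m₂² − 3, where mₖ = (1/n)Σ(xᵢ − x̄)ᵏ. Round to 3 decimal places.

x̄ = 8.5000
Σ(xᵢ − x̄)² = 69.5000 ⇒ m₂ = 11.58333
Σ(xᵢ − x̄)⁴ = 1370.3750 ⇒ m₄ = 228.39583
m₂² = 134.17361
g2 = m₄/m₂² − 3 = 1.70224 − 3 ≈ -1.298

-1.298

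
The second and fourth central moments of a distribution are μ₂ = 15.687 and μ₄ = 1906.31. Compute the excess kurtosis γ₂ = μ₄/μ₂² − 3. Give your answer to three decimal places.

4.747

μ₂² = 15.687² = 246.08197
μ₄/μ₂² = 1906.31 / 246.08197 = 7.74665
γ₂ = 7.74665 − 3 ≈ 4.747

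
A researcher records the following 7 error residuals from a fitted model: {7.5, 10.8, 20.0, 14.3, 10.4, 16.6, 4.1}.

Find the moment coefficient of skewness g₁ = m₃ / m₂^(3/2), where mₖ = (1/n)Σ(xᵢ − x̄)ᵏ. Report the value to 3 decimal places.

x̄ = (7.5 + 10.8 + 20.0 + 14.3 + 10.4 + 16.6 + 4.1) / 7 = 11.9571
deviations (xᵢ − x̄): -4.4571, -1.1571, 8.0429, 2.3429, -1.5571, 4.6429, -7.8571
Σ(xᵢ − x̄)² = 177.0971 ⇒ m₂ = 177.0971/7 = 25.29959
Σ(xᵢ − x̄)³ = 54.2852 ⇒ m₃ = 54.2852/7 = 7.75503
m₂^(3/2) = 25.29959^(1.5) = 127.25366
g₁ = m₃ / m₂^(3/2) = 7.75503 / 127.25366 ≈ 0.061

0.061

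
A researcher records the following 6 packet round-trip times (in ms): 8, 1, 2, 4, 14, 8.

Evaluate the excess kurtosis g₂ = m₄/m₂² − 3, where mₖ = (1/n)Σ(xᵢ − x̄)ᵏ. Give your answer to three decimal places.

x̄ = 6.1667
Σ(xᵢ − x̄)² = 116.8333 ⇒ m₂ = 19.47222
Σ(xᵢ − x̄)⁴ = 4823.8194 ⇒ m₄ = 803.96991
m₂² = 379.16744
g₂ = m₄/m₂² − 3 = 2.12036 − 3 ≈ -0.880

-0.880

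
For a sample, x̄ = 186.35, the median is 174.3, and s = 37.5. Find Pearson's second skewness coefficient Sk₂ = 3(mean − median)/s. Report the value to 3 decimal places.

0.964

Sk₂ = 3(186.35 − 174.3) / 37.5 = 3 × 12.0500 / 37.5
    = 36.1500 / 37.5 ≈ 0.964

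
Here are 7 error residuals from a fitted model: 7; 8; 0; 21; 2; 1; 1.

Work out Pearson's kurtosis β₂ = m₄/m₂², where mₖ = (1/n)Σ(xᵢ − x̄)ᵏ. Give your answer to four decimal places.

3.6240

x̄ = 5.7143
Σ(xᵢ − x̄)² = 331.4286 ⇒ m₂ = 47.34694
Σ(xᵢ − x̄)⁴ = 56868.1866 ⇒ m₄ = 8124.02666
m₂² = 2241.73261
β₂ = m₄/m₂² = 8124.02666 / 2241.73261 ≈ 3.6240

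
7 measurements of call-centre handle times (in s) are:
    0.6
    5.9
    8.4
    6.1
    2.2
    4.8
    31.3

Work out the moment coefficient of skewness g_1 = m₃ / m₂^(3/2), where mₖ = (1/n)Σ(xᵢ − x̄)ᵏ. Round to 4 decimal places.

1.7770

x̄ = (0.6 + 5.9 + 8.4 + 6.1 + 2.2 + 4.8 + 31.3) / 7 = 8.4714
deviations (xᵢ − x̄): -7.8714, -2.5714, -0.0714, -2.3714, -6.2714, -3.6714, 22.8286
Σ(xᵢ − x̄)² = 648.1543 ⇒ m₂ = 648.1543/7 = 92.59347
Σ(xᵢ − x̄)³ = 11082.7682 ⇒ m₃ = 11082.7682/7 = 1583.25261
m₂^(3/2) = 92.59347^(1.5) = 890.98529
g_1 = m₃ / m₂^(3/2) = 1583.25261 / 890.98529 ≈ 1.7770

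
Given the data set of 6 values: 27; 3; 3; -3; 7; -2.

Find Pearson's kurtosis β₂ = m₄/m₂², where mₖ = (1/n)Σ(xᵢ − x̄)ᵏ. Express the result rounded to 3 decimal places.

x̄ = 5.8333
Σ(xᵢ − x̄)² = 604.8333 ⇒ m₂ = 100.80556
Σ(xᵢ − x̄)⁴ = 210713.1528 ⇒ m₄ = 35118.85880
m₂² = 10161.76003
β₂ = m₄/m₂² = 35118.85880 / 10161.76003 ≈ 3.456

3.456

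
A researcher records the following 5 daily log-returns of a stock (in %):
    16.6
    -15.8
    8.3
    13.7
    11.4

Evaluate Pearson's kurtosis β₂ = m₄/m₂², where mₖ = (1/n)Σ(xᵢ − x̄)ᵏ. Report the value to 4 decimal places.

x̄ = 6.8400
Σ(xᵢ − x̄)² = 677.8120 ⇒ m₂ = 135.56240
Σ(xᵢ − x̄)⁴ = 274453.1287 ⇒ m₄ = 54890.62573
m₂² = 18377.16429
β₂ = m₄/m₂² = 54890.62573 / 18377.16429 ≈ 2.9869

2.9869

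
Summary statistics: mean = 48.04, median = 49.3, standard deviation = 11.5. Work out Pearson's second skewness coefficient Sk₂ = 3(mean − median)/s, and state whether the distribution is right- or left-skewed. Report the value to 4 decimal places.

-0.3287, left-skewed

Sk₂ = 3(48.04 − 49.3) / 11.5 = 3 × -1.2600 / 11.5
    = -3.7800 / 11.5 ≈ -0.3287
Sk₂ < 0 ⇒ mean < median ⇒ left-skewed (negative skew).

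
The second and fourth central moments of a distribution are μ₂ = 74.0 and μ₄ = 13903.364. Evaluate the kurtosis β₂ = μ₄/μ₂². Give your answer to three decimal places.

2.539

μ₂² = 74.0² = 5476.00000
μ₄/μ₂² = 13903.364 / 5476.00000 = 2.53896
β₂ ≈ 2.539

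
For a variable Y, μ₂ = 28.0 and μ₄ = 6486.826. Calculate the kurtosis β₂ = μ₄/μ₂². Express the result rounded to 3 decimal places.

μ₂² = 28.0² = 784.00000
μ₄/μ₂² = 6486.826 / 784.00000 = 8.27401
β₂ ≈ 8.274

8.274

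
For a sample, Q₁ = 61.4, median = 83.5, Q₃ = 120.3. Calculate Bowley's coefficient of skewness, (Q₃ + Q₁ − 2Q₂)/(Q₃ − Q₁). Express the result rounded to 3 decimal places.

numerator: Q₃ + Q₁ − 2Q₂ = 120.3 + 61.4 − 2×83.5 = 14.7000
denominator: Q₃ − Q₁ = 120.3 − 61.4 = 58.9000
Bowley skewness = 14.7000 / 58.9000 ≈ 0.250

0.250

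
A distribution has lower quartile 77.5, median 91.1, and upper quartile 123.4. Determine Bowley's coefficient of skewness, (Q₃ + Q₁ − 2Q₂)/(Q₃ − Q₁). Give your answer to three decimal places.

0.407

numerator: Q₃ + Q₁ − 2Q₂ = 123.4 + 77.5 − 2×91.1 = 18.7000
denominator: Q₃ − Q₁ = 123.4 − 77.5 = 45.9000
Bowley skewness = 18.7000 / 45.9000 ≈ 0.407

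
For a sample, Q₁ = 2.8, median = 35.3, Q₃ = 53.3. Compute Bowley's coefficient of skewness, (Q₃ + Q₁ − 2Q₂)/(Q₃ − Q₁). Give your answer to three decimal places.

numerator: Q₃ + Q₁ − 2Q₂ = 53.3 + 2.8 − 2×35.3 = -14.5000
denominator: Q₃ − Q₁ = 53.3 − 2.8 = 50.5000
Bowley skewness = -14.5000 / 50.5000 ≈ -0.287

-0.287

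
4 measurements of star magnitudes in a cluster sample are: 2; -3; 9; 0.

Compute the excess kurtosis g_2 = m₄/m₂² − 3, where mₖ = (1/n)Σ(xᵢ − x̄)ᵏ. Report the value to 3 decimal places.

-1.000

x̄ = 2.0000
Σ(xᵢ − x̄)² = 78.0000 ⇒ m₂ = 19.50000
Σ(xᵢ − x̄)⁴ = 3042.0000 ⇒ m₄ = 760.50000
m₂² = 380.25000
g_2 = m₄/m₂² − 3 = 2.00000 − 3 ≈ -1.000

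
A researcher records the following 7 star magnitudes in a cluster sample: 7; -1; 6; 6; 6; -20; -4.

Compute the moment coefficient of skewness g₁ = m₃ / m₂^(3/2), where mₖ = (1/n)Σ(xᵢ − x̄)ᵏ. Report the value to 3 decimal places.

x̄ = (7 - 1 + 6 + 6 + 6 - 20 - 4) / 7 = 0.0000
deviations (xᵢ − x̄): 7.0000, -1.0000, 6.0000, 6.0000, 6.0000, -20.0000, -4.0000
Σ(xᵢ − x̄)² = 574.0000 ⇒ m₂ = 574.0000/7 = 82.00000
Σ(xᵢ − x̄)³ = -7074.0000 ⇒ m₃ = -7074.0000/7 = -1010.57143
m₂^(3/2) = 82.00000^(1.5) = 742.54158
g₁ = m₃ / m₂^(3/2) = -1010.57143 / 742.54158 ≈ -1.361

-1.361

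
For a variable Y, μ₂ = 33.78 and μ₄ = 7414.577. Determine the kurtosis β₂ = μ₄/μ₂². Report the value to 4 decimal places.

6.4978

μ₂² = 33.78² = 1141.08840
μ₄/μ₂² = 7414.577 / 1141.08840 = 6.49781
β₂ ≈ 6.4978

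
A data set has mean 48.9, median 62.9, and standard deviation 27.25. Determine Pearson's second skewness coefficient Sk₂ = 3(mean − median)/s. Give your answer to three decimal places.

-1.541

Sk₂ = 3(48.9 − 62.9) / 27.25 = 3 × -14.0000 / 27.25
    = -42.0000 / 27.25 ≈ -1.541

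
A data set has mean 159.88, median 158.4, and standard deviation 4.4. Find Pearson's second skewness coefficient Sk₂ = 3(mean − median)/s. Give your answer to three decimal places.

Sk₂ = 3(159.88 − 158.4) / 4.4 = 3 × 1.4800 / 4.4
    = 4.4400 / 4.4 ≈ 1.009

1.009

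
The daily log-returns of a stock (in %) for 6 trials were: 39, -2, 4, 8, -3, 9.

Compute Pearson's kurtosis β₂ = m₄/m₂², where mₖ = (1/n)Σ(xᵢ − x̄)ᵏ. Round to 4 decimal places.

3.5132

x̄ = 9.1667
Σ(xᵢ − x̄)² = 1190.8333 ⇒ m₂ = 198.47222
Σ(xᵢ − x̄)⁴ = 830324.8194 ⇒ m₄ = 138387.46991
m₂² = 39391.22299
β₂ = m₄/m₂² = 138387.46991 / 39391.22299 ≈ 3.5132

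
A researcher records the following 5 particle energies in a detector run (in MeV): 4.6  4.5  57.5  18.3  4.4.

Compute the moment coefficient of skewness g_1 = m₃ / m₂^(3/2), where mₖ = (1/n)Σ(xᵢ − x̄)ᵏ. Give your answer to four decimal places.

x̄ = (4.6 + 4.5 + 57.5 + 18.3 + 4.4) / 5 = 17.8600
deviations (xᵢ − x̄): -13.2600, -13.3600, 39.6400, 0.4400, -13.4600
Σ(xᵢ − x̄)² = 2107.0120 ⇒ m₂ = 2107.0120/5 = 421.40240
Σ(xᵢ − x̄)³ = 55132.9258 ⇒ m₃ = 55132.9258/5 = 11026.58515
m₂^(3/2) = 421.40240^(1.5) = 8650.58558
g_1 = m₃ / m₂^(3/2) = 11026.58515 / 8650.58558 ≈ 1.2747

1.2747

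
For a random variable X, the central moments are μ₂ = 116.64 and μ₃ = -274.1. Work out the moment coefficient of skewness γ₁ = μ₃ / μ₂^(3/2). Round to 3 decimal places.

-0.218

σ = √μ₂ = √116.64 = 10.80000
σ³ = μ₂^(3/2) = 1259.71200
γ₁ = μ₃/σ³ = -274.1 / 1259.71200 ≈ -0.218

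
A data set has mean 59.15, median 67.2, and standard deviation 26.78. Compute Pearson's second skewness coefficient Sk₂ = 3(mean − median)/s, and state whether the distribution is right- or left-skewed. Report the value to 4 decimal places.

Sk₂ = 3(59.15 − 67.2) / 26.78 = 3 × -8.0500 / 26.78
    = -24.1500 / 26.78 ≈ -0.9018
Sk₂ < 0 ⇒ mean < median ⇒ left-skewed (negative skew).

-0.9018, left-skewed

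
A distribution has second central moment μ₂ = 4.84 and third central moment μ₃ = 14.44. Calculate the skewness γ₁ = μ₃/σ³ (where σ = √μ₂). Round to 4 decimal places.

1.3561

σ = √μ₂ = √4.84 = 2.20000
σ³ = μ₂^(3/2) = 10.64800
γ₁ = μ₃/σ³ = 14.44 / 10.64800 ≈ 1.3561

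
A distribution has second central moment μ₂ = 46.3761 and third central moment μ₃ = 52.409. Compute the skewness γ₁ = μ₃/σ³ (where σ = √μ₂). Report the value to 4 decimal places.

0.1659

σ = √μ₂ = √46.3761 = 6.81000
σ³ = μ₂^(3/2) = 315.82124
γ₁ = μ₃/σ³ = 52.409 / 315.82124 ≈ 0.1659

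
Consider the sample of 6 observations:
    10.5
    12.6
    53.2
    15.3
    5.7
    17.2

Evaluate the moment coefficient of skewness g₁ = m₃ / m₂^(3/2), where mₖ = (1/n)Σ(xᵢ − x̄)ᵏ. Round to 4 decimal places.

x̄ = (10.5 + 12.6 + 53.2 + 15.3 + 5.7 + 17.2) / 6 = 19.0833
deviations (xᵢ − x̄): -8.5833, -6.4833, 34.1167, -3.7833, -13.3833, -1.8833
Σ(xᵢ − x̄)² = 1476.6283 ⇒ m₂ = 1476.6283/6 = 246.10472
Σ(xᵢ − x̄)³ = 36347.1364 ⇒ m₃ = 36347.1364/6 = 6057.85607
m₂^(3/2) = 246.10472^(1.5) = 3860.82325
g₁ = m₃ / m₂^(3/2) = 6057.85607 / 3860.82325 ≈ 1.5691

1.5691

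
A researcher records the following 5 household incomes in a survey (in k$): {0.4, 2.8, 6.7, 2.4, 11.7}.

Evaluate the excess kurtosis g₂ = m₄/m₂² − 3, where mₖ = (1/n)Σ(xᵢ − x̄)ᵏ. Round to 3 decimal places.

-0.906

x̄ = 4.8000
Σ(xᵢ − x̄)² = 80.3400 ⇒ m₂ = 16.06800
Σ(xᵢ − x̄)⁴ = 2703.7314 ⇒ m₄ = 540.74628
m₂² = 258.18062
g₂ = m₄/m₂² − 3 = 2.09445 − 3 ≈ -0.906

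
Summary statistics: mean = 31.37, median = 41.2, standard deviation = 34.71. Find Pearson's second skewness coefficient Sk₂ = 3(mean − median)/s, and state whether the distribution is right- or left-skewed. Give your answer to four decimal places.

-0.8496, left-skewed

Sk₂ = 3(31.37 − 41.2) / 34.71 = 3 × -9.8300 / 34.71
    = -29.4900 / 34.71 ≈ -0.8496
Sk₂ < 0 ⇒ mean < median ⇒ left-skewed (negative skew).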